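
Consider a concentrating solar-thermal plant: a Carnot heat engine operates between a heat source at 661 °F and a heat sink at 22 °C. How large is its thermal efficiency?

T_H = 661 °F → (661 − 32) × 5/9 = 349.44 °C = 622.59 K.
T_C = 22 °C → 22 + 273.15 = 295.15 K.
The Carnot efficiency is η = 1 − T_C/T_H = 1 − 295.15/622.59 = 0.526.

η ≈ 0.526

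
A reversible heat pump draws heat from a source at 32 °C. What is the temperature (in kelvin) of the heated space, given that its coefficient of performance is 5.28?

T_H ≈ 376 K

T_C = 32 °C → 32 + 273.15 = 305.15 K.
COP_HP = T_H/(T_H − T_C) ⇒ T_H = T_C·COP_HP/(COP_HP − 1) = 305.15 × 5.28/(5.28 − 1) = 376 K.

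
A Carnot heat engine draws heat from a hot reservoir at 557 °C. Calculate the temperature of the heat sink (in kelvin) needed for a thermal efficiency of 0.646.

T_C ≈ 294 K

T_H = 557 °C → 557 + 273.15 = 830.15 K.
From η = 1 − T_C/T_H, T_C = T_H·(1 − η) = 830.15 × (1 − 0.646) = 294 K.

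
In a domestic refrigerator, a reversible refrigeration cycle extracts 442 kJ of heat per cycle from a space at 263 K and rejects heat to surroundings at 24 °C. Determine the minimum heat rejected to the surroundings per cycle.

T_H = 24 °C → 24 + 273.15 = 297.15 K.
For a reversible cycle Q_H/Q_C = T_H/T_C, so Q_H = Q_C·T_H/T_C = 442 × 297.15/263.00 = 499 kJ.

Q_H ≈ 499 kJ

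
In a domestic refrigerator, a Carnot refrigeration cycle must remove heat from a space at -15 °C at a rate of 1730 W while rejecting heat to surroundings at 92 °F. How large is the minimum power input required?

Ẇ_in ≈ 324 W

T_H = 92 °F → (92 − 32) × 5/9 = 33.33 °C = 306.48 K.
T_C = -15 °C → -15 + 273.15 = 258.15 K.
For a reversible refrigerator, COP_R = T_C/(T_H − T_C) = 258.15/48.33 = 5.3410.
W = Q_C/COP_R = 1730/5.3410 = 324 W.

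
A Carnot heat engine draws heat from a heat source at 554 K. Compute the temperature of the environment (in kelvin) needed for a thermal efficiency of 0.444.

From η = 1 − T_C/T_H, T_C = T_H·(1 − η) = 554.00 × (1 − 0.444) = 308.0 K.

T_C ≈ 308.0 K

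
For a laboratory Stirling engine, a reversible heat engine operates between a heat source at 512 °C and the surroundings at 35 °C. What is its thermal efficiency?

T_H = 512 °C → 512 + 273.15 = 785.15 K.
T_C = 35 °C → 35 + 273.15 = 308.15 K.
The Carnot efficiency is η = 1 − T_C/T_H = 1 − 308.15/785.15 = 0.608.

η ≈ 0.608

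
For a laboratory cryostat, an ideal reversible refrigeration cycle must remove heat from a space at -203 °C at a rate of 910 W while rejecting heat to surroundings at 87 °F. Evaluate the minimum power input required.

T_H = 87 °F → (87 − 32) × 5/9 = 30.56 °C = 303.71 K.
T_C = -203 °C → -203 + 273.15 = 70.15 K.
For a reversible refrigerator, COP_R = T_C/(T_H − T_C) = 70.15/233.56 = 0.3004.
W = Q_C/COP_R = 910/0.3004 = 3030 W.

Ẇ_in ≈ 3030 W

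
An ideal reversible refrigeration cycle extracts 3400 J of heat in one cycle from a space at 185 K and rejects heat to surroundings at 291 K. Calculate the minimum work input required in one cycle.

For a reversible refrigerator, COP_R = T_C/(T_H − T_C) = 185.00/106.00 = 1.7453.
W = Q_C/COP_R = 3400/1.7453 = 1950 J.

W_in ≈ 1950 J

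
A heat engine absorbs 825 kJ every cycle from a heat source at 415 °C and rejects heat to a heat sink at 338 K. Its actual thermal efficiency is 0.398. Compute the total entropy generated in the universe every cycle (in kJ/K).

T_H = 415 °C → 415 + 273.15 = 688.15 K.
W = η·Q_H = 0.398 × 825 = 328.4 kJ, so Q_C = Q_H − W = 496.6 kJ.
Reservoir entropy changes: ΔS_H = −Q_H/T_H = −825/688.15 = -1.199 kJ/K and ΔS_C = +Q_C/T_C = 496.6/338.00 = 1.469 kJ/K.
ΔS_univ = −Q_H/T_H + Q_C/T_C = 0.271 kJ/K (> 0, since η = 0.398 < η_Carnot = 0.509).

ΔS_univ ≈ 0.271 kJ/K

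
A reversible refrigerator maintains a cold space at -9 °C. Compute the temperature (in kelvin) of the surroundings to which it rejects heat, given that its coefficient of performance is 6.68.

T_H ≈ 304 K

T_C = -9 °C → -9 + 273.15 = 264.15 K.
COP_R = T_C/(T_H − T_C) ⇒ T_H = T_C·(1 + 1/COP_R) = 264.15 × (1 + 1/6.68) = 304 K.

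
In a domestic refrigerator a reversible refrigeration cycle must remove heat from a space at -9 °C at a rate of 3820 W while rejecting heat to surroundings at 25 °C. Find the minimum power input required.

Ẇ_in ≈ 491.7 W

T_H = 25 °C → 25 + 273.15 = 298.15 K.
T_C = -9 °C → -9 + 273.15 = 264.15 K.
Carnot COP: COP_R = T_C/(T_H − T_C) = 264.15/34.00 = 7.7691.
W = Q_C/COP_R = 3820/7.7691 = 491.7 W.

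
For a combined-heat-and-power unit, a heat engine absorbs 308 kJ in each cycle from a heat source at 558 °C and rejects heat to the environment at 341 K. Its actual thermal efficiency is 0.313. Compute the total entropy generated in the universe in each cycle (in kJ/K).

T_H = 558 °C → 558 + 273.15 = 831.15 K.
W = η·Q_H = 0.313 × 308 = 96.40 kJ, so Q_C = Q_H − W = 211.6 kJ.
The hot reservoir loses entropy Q_H/T_H = 308/831.15 = 0.3706 kJ/K; the cold reservoir gains Q_C/T_C = 211.6/341.00 = 0.6205 kJ/K.
ΔS_univ = −Q_H/T_H + Q_C/T_C = 0.250 kJ/K (> 0, since η = 0.313 < η_Carnot = 0.590).

ΔS_univ ≈ 0.250 kJ/K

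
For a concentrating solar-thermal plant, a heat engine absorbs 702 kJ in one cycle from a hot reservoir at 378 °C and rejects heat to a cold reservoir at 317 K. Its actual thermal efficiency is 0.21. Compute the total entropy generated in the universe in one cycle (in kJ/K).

T_H = 378 °C → 378 + 273.15 = 651.15 K.
W = η·Q_H = 0.21 × 702 = 147.4 kJ, so Q_C = Q_H − W = 554.6 kJ.
The hot reservoir loses entropy Q_H/T_H = 702/651.15 = 1.078 kJ/K; the cold reservoir gains Q_C/T_C = 554.6/317.00 = 1.749 kJ/K.
ΔS_univ = −Q_H/T_H + Q_C/T_C = 0.6714 kJ/K (> 0, since η = 0.21 < η_Carnot = 0.513).

ΔS_univ ≈ 0.6714 kJ/K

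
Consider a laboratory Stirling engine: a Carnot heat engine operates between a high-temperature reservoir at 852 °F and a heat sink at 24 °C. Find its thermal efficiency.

T_H = 852 °F → (852 − 32) × 5/9 = 455.56 °C = 728.71 K.
T_C = 24 °C → 24 + 273.15 = 297.15 K.
For a reversible engine, η = 1 − T_C/T_H = 1 − 297.15/728.71 = 0.5922.

η ≈ 0.5922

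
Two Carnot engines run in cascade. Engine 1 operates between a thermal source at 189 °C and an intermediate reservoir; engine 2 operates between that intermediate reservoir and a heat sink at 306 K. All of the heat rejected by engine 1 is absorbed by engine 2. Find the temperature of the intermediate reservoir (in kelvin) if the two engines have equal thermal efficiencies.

T_H = 189 °C → 189 + 273.15 = 462.15 K.
Equal efficiencies require 1 − T_m/T_H = 1 − T_C/T_m, i.e. T_m/T_H = T_C/T_m, so T_m = √(T_H·T_C) = √(462.15 × 306.00) = 376 K.

T_m ≈ 376 K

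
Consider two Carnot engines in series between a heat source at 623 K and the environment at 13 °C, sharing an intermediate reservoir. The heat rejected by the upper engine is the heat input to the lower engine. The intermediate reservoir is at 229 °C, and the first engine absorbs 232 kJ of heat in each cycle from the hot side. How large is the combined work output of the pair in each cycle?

T_C = 13 °C → 13 + 273.15 = 286.15 K.
Two reversible stages in series are equivalent to a single Carnot engine between T_H and T_C, so η_total = 1 − T_C/T_H = 1 − 286.15/623.00 = 0.5407.
W_total = η_total · Q_H = 0.5407 × 232 = 125 kJ.

W_total ≈ 125 kJ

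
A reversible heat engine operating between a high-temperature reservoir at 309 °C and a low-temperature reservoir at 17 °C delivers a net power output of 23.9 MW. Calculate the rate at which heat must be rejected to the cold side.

Q̇_C ≈ 23.75 MW

T_H = 309 °C → 309 + 273.15 = 582.15 K.
T_C = 17 °C → 17 + 273.15 = 290.15 K.
The Carnot efficiency is η = 1 − T_C/T_H = 1 − 290.15/582.15 = 0.5016.
Since Q_C/Q_H = T_C/T_H and Q_H = W/η, Q_C = W·T_C/(T_H − T_C) = 23.9 × 290.15/292.00 = 23.75 MW.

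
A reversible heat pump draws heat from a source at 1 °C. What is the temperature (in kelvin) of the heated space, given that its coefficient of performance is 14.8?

T_C = 1 °C → 1 + 273.15 = 274.15 K.
COP_HP = T_H/(T_H − T_C) ⇒ T_H = T_C·COP_HP/(COP_HP − 1) = 274.15 × 14.8/(14.8 − 1) = 294.0 K.

T_H ≈ 294.0 K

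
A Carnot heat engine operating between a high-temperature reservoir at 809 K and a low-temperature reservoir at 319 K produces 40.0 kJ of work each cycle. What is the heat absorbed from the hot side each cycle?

Q_H ≈ 66.0 kJ

The Carnot efficiency is η = 1 − T_C/T_H = 1 − 319.00/809.00 = 0.6057.
Q_H = W/η = 40.0/0.6057 = 66.0 kJ.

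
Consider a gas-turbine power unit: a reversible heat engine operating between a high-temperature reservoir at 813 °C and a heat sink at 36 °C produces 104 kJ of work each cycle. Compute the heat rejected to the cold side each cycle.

Q_C ≈ 41.4 kJ

T_H = 813 °C → 813 + 273.15 = 1086.15 K.
T_C = 36 °C → 36 + 273.15 = 309.15 K.
The Carnot efficiency is η = 1 − T_C/T_H = 1 − 309.15/1086.15 = 0.7154.
Since Q_C/Q_H = T_C/T_H and Q_H = W/η, Q_C = W·T_C/(T_H − T_C) = 104 × 309.15/777.00 = 41.4 kJ.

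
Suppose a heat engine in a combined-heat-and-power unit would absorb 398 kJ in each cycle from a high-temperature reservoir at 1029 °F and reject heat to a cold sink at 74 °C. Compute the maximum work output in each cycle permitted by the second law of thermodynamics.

W_max ≈ 230.9 kJ

T_H = 1029 °F → (1029 − 32) × 5/9 = 553.89 °C = 827.04 K.
T_C = 74 °C → 74 + 273.15 = 347.15 K.
By the Carnot theorem, η_max = 1 − T_C/T_H = 1 − 347.15/827.04 = 0.5802.
W_max = η_max · Q_H = 0.5802 × 398 = 230.9 kJ.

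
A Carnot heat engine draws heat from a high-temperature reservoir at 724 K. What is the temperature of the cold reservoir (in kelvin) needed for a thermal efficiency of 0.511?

From η = 1 − T_C/T_H, T_C = T_H·(1 − η) = 724.00 × (1 − 0.511) = 354 K.

T_C ≈ 354 K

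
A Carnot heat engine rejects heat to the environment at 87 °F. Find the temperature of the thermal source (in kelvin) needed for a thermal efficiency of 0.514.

T_H ≈ 625 K

T_C = 87 °F → (87 − 32) × 5/9 = 30.56 °C = 303.71 K.
From η = 1 − T_C/T_H, solving for T_H gives T_H = T_C/(1 − η) = 303.71/(1 − 0.514) = 625 K.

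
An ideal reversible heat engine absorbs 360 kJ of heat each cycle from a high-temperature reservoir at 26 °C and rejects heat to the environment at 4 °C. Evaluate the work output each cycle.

T_H = 26 °C → 26 + 273.15 = 299.15 K.
T_C = 4 °C → 4 + 273.15 = 277.15 K.
η_rev = 1 − T_C/T_H = 1 − 277.15/299.15 = 0.0735.
W = η·Q_H = 0.0735 × 360 = 26.5 kJ.

W ≈ 26.5 kJ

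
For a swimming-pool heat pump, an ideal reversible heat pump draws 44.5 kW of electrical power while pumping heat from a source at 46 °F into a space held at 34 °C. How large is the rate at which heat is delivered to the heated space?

T_H = 34 °C → 34 + 273.15 = 307.15 K.
T_C = 46 °F → (46 − 32) × 5/9 = 7.78 °C = 280.93 K.
For a reversible heat pump, COP_HP = T_H/(T_H − T_C) = 307.15/26.22 = 11.7133.
Q_H = COP_HP · W = 11.7133 × 44.5 = 521 kW.

Q̇_H ≈ 521 kW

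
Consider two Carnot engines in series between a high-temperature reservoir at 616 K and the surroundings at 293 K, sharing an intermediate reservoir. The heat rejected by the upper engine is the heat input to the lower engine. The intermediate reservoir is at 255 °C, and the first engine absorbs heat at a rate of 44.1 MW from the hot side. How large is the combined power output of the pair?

Ẇ_total ≈ 23.12 MW

Two reversible stages in series are equivalent to a single Carnot engine between T_H and T_C, so η_total = 1 − T_C/T_H = 1 − 293.00/616.00 = 0.5244.
W_total = η_total · Q_H = 0.5244 × 44.1 = 23.12 MW.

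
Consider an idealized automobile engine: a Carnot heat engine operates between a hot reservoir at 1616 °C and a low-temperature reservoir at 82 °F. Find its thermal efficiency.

η ≈ 0.841

T_H = 1616 °C → 1616 + 273.15 = 1889.15 K.
T_C = 82 °F → (82 − 32) × 5/9 = 27.78 °C = 300.93 K.
For a reversible engine, η = 1 − T_C/T_H = 1 − 300.93/1889.15 = 0.841.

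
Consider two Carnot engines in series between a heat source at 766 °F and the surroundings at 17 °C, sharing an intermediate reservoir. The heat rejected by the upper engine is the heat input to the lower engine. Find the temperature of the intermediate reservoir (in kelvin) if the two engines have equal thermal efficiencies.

T_H = 766 °F → (766 − 32) × 5/9 = 407.78 °C = 680.93 K.
T_C = 17 °C → 17 + 273.15 = 290.15 K.
Equal efficiencies require 1 − T_m/T_H = 1 − T_C/T_m, i.e. T_m/T_H = T_C/T_m, so T_m = √(T_H·T_C) = √(680.93 × 290.15) = 444 K.

T_m ≈ 444 K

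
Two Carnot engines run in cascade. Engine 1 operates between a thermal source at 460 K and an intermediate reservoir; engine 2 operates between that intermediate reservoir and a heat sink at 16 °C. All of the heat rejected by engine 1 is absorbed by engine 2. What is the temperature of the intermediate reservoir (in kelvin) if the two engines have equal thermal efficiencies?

T_m ≈ 365 K

T_C = 16 °C → 16 + 273.15 = 289.15 K.
Equal efficiencies require 1 − T_m/T_H = 1 − T_C/T_m, i.e. T_m/T_H = T_C/T_m, so T_m = √(T_H·T_C) = √(460.00 × 289.15) = 365 K.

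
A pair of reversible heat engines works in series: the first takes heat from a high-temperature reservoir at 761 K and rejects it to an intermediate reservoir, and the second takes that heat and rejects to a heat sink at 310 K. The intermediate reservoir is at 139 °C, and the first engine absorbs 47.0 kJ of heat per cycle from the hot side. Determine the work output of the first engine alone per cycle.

W₁ ≈ 21.5 kJ

T_m = 139 °C → 139 + 273.15 = 412.15 K.
First-stage efficiency η₁ = 1 − T_m/T_H = 1 − 412.15/761.00 = 0.4584.
W₁ = η₁·Q_H = 0.4584 × 47.0 = 21.5 kJ.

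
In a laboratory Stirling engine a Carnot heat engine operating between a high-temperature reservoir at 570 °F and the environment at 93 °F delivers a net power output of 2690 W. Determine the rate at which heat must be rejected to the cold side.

T_H = 570 °F → (570 − 32) × 5/9 = 298.89 °C = 572.04 K.
T_C = 93 °F → (93 − 32) × 5/9 = 33.89 °C = 307.04 K.
Carnot efficiency: η = 1 − T_C/T_H = 1 − 307.04/572.04 = 0.4633.
Since Q_C/Q_H = T_C/T_H and Q_H = W/η, Q_C = W·T_C/(T_H − T_C) = 2690 × 307.04/265.00 = 3120 W.

Q̇_C ≈ 3120 W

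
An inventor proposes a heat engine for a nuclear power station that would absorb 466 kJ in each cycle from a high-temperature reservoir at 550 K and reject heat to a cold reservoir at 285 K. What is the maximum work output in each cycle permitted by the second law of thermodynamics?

No engine can exceed the Carnot limit: η_max = 1 − T_C/T_H = 1 − 285.00/550.00 = 0.4818.
W_max = η_max · Q_H = 0.4818 × 466 = 225 kJ.

W_max ≈ 225 kJ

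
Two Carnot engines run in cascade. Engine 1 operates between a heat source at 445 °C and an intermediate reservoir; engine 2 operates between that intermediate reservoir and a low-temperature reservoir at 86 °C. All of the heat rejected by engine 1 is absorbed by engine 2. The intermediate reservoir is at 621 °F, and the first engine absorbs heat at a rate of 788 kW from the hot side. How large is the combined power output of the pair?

T_H = 445 °C → 445 + 273.15 = 718.15 K.
T_C = 86 °C → 86 + 273.15 = 359.15 K.
Two reversible stages in series are equivalent to a single Carnot engine between T_H and T_C, so η_total = 1 − T_C/T_H = 1 − 359.15/718.15 = 0.4999.
W_total = η_total · Q_H = 0.4999 × 788 = 393.9 kW.

Ẇ_total ≈ 393.9 kW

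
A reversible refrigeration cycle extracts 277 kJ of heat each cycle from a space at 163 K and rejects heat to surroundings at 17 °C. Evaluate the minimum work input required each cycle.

T_H = 17 °C → 17 + 273.15 = 290.15 K.
COP_R = T_C/(T_H − T_C) = 163.00/127.15 = 1.2820.
W = Q_C/COP_R = 277/1.2820 = 216.1 kJ.

W_in ≈ 216.1 kJ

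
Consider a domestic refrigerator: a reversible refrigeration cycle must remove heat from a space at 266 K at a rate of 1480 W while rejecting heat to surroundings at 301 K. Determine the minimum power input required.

Ẇ_in ≈ 194.7 W

Carnot COP: COP_R = T_C/(T_H − T_C) = 266.00/35.00 = 7.6000.
W = Q_C/COP_R = 1480/7.6000 = 194.7 W.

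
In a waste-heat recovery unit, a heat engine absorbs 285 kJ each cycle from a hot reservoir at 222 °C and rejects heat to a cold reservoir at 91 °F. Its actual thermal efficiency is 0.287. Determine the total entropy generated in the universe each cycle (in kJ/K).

ΔS_univ ≈ 0.0886 kJ/K

T_H = 222 °C → 222 + 273.15 = 495.15 K.
T_C = 91 °F → (91 − 32) × 5/9 = 32.78 °C = 305.93 K.
W = η·Q_H = 0.287 × 285 = 81.79 kJ, so Q_C = Q_H − W = 203.2 kJ.
The hot reservoir loses entropy Q_H/T_H = 285/495.15 = 0.5756 kJ/K; the cold reservoir gains Q_C/T_C = 203.2/305.93 = 0.6642 kJ/K.
ΔS_univ = −Q_H/T_H + Q_C/T_C = 0.0886 kJ/K (> 0, since η = 0.287 < η_Carnot = 0.382).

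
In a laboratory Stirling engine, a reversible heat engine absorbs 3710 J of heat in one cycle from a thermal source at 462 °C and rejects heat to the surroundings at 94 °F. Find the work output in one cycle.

T_H = 462 °C → 462 + 273.15 = 735.15 K.
T_C = 94 °F → (94 − 32) × 5/9 = 34.44 °C = 307.59 K.
Carnot efficiency: η = 1 − T_C/T_H = 1 − 307.59/735.15 = 0.5816.
W = η·Q_H = 0.5816 × 3710 = 2158 J.

W ≈ 2158 J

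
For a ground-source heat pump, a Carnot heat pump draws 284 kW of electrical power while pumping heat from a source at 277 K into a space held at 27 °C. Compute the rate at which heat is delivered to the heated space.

Q̇_H ≈ 3680 kW

T_H = 27 °C → 27 + 273.15 = 300.15 K.
For a reversible heat pump, COP_HP = T_H/(T_H − T_C) = 300.15/23.15 = 12.9654.
Q_H = COP_HP · W = 12.9654 × 284 = 3680 kW.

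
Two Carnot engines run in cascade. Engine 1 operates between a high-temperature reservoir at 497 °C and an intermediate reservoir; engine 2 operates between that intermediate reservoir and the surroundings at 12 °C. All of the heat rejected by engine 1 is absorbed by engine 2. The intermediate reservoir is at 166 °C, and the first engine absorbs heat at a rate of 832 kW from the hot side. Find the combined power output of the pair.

T_H = 497 °C → 497 + 273.15 = 770.15 K.
T_C = 12 °C → 12 + 273.15 = 285.15 K.
Two reversible stages in series are equivalent to a single Carnot engine between T_H and T_C, so η_total = 1 − T_C/T_H = 1 − 285.15/770.15 = 0.6297.
W_total = η_total · Q_H = 0.6297 × 832 = 524 kW.

Ẇ_total ≈ 524 kW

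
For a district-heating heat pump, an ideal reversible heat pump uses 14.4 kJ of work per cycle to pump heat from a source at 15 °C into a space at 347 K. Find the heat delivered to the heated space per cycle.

Q_H ≈ 84.9 kJ

T_C = 15 °C → 15 + 273.15 = 288.15 K.
Reversible heating COP: COP_HP = T_H/(T_H − T_C) = 347.00/58.85 = 5.8963.
Q_H = COP_HP · W = 5.8963 × 14.4 = 84.9 kJ.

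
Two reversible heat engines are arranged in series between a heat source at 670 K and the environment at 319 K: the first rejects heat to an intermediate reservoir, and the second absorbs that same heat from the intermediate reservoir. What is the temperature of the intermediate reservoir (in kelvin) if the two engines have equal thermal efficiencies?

Equal efficiencies require 1 − T_m/T_H = 1 − T_C/T_m, i.e. T_m/T_H = T_C/T_m, so T_m = √(T_H·T_C) = √(670.00 × 319.00) = 462.3 K.

T_m ≈ 462.3 K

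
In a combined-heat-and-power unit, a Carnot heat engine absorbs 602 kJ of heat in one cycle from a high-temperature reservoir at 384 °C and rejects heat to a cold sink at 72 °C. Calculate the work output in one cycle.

W ≈ 286 kJ

T_H = 384 °C → 384 + 273.15 = 657.15 K.
T_C = 72 °C → 72 + 273.15 = 345.15 K.
Since the cycle is reversible, η = 1 − T_C/T_H = 1 − 345.15/657.15 = 0.4748.
W = η·Q_H = 0.4748 × 602 = 286 kJ.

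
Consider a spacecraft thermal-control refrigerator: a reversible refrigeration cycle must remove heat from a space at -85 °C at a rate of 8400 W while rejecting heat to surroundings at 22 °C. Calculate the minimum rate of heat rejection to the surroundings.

T_H = 22 °C → 22 + 273.15 = 295.15 K.
T_C = -85 °C → -85 + 273.15 = 188.15 K.
For a reversible cycle Q_H/Q_C = T_H/T_C, so Q_H = Q_C·T_H/T_C = 8400 × 295.15/188.15 = 13200 W.

Q̇_H ≈ 13200 W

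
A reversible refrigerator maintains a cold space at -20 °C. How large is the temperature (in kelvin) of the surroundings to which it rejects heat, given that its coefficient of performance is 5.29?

T_H ≈ 301 K

T_C = -20 °C → -20 + 273.15 = 253.15 K.
COP_R = T_C/(T_H − T_C) ⇒ T_H = T_C·(1 + 1/COP_R) = 253.15 × (1 + 1/5.29) = 301 K.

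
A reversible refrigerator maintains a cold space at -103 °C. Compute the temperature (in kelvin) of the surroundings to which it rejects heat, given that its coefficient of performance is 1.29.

T_H ≈ 302 K

T_C = -103 °C → -103 + 273.15 = 170.15 K.
COP_R = T_C/(T_H − T_C) ⇒ T_H = T_C·(1 + 1/COP_R) = 170.15 × (1 + 1/1.29) = 302 K.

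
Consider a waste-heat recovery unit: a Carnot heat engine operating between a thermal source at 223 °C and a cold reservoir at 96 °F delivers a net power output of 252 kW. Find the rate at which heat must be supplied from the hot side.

Q̇_H ≈ 667.0 kW

T_H = 223 °C → 223 + 273.15 = 496.15 K.
T_C = 96 °F → (96 − 32) × 5/9 = 35.56 °C = 308.71 K.
The Carnot efficiency is η = 1 − T_C/T_H = 1 − 308.71/496.15 = 0.3778.
Q_H = W/η = 252/0.3778 = 667.0 kW.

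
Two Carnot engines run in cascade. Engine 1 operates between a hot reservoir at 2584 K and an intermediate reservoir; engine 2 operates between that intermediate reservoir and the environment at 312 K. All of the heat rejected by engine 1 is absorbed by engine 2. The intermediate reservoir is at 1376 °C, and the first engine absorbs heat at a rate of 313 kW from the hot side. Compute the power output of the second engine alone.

T_m = 1376 °C → 1376 + 273.15 = 1649.15 K.
Heat entering the second stage: Q_m = Q_H·(T_m/T_H) = 313 × 1649.15/2584.00 = 199.8 kW.
Second-stage efficiency η₂ = 1 − T_C/T_m = 1 − 312.00/1649.15 = 0.8108, so W₂ = η₂·Q_m = 162.0 kW.

Ẇ₂ ≈ 162.0 kW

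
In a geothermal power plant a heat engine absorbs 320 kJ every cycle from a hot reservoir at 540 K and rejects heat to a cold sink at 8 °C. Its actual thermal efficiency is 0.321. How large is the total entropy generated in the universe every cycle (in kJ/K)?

ΔS_univ ≈ 0.1802 kJ/K

T_C = 8 °C → 8 + 273.15 = 281.15 K.
W = η·Q_H = 0.321 × 320 = 102.7 kJ, so Q_C = Q_H − W = 217.3 kJ.
The hot reservoir loses entropy Q_H/T_H = 320/540.00 = 0.5926 kJ/K; the cold reservoir gains Q_C/T_C = 217.3/281.15 = 0.7728 kJ/K.
ΔS_univ = −Q_H/T_H + Q_C/T_C = 0.1802 kJ/K (> 0, since η = 0.321 < η_Carnot = 0.479).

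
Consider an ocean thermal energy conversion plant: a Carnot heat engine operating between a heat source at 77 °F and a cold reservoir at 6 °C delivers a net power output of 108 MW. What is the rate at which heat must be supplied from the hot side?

T_H = 77 °F → (77 − 32) × 5/9 = 25.00 °C = 298.15 K.
T_C = 6 °C → 6 + 273.15 = 279.15 K.
Carnot efficiency: η = 1 − T_C/T_H = 1 − 279.15/298.15 = 0.0637.
Q_H = W/η = 108/0.0637 = 1690 MW.

Q̇_H ≈ 1690 MW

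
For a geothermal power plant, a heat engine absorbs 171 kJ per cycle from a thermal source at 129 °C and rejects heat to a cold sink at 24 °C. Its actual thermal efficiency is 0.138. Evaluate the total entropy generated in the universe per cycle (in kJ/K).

ΔS_univ ≈ 0.07084 kJ/K

T_H = 129 °C → 129 + 273.15 = 402.15 K.
T_C = 24 °C → 24 + 273.15 = 297.15 K.
W = η·Q_H = 0.138 × 171 = 23.60 kJ, so Q_C = Q_H − W = 147.4 kJ.
Reservoir entropy changes: ΔS_H = −Q_H/T_H = −171/402.15 = -0.4252 kJ/K and ΔS_C = +Q_C/T_C = 147.4/297.15 = 0.4961 kJ/K.
ΔS_univ = −Q_H/T_H + Q_C/T_C = 0.07084 kJ/K (> 0, since η = 0.138 < η_Carnot = 0.261).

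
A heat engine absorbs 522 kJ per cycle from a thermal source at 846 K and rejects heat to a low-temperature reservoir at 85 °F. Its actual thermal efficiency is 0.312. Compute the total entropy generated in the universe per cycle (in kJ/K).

ΔS_univ ≈ 0.570 kJ/K

T_C = 85 °F → (85 − 32) × 5/9 = 29.44 °C = 302.59 K.
W = η·Q_H = 0.312 × 522 = 162.9 kJ, so Q_C = Q_H − W = 359.1 kJ.
The hot reservoir loses entropy Q_H/T_H = 522/846.00 = 0.6170 kJ/K; the cold reservoir gains Q_C/T_C = 359.1/302.59 = 1.187 kJ/K.
ΔS_univ = −Q_H/T_H + Q_C/T_C = 0.570 kJ/K (> 0, since η = 0.312 < η_Carnot = 0.642).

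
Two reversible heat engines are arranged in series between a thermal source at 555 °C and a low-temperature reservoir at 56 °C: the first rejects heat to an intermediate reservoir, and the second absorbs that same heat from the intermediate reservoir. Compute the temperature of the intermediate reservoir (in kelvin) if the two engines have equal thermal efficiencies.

T_m ≈ 522 K

T_H = 555 °C → 555 + 273.15 = 828.15 K.
T_C = 56 °C → 56 + 273.15 = 329.15 K.
Equal efficiencies require 1 − T_m/T_H = 1 − T_C/T_m, i.e. T_m/T_H = T_C/T_m, so T_m = √(T_H·T_C) = √(828.15 × 329.15) = 522 K.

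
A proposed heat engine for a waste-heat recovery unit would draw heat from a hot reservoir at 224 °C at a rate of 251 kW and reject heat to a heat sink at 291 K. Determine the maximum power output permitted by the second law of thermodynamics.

Ẇ_max ≈ 104.1 kW

T_H = 224 °C → 224 + 273.15 = 497.15 K.
By the Carnot theorem, η_max = 1 − T_C/T_H = 1 − 291.00/497.15 = 0.4147.
W_max = η_max · Q_H = 0.4147 × 251 = 104.1 kW.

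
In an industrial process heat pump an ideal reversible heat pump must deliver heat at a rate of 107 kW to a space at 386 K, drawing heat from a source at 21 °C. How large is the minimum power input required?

T_C = 21 °C → 21 + 273.15 = 294.15 K.
Reversible heating COP: COP_HP = T_H/(T_H − T_C) = 386.00/91.85 = 4.2025.
W = Q_H/COP_HP = 107/4.2025 = 25.5 kW.

Ẇ_in ≈ 25.5 kW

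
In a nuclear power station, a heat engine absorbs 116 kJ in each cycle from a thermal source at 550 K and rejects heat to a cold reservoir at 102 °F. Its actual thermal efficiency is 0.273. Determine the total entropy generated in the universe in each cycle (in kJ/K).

T_C = 102 °F → (102 − 32) × 5/9 = 38.89 °C = 312.04 K.
W = η·Q_H = 0.273 × 116 = 31.67 kJ, so Q_C = Q_H − W = 84.33 kJ.
Entropy balance on the reservoirs: −Q_H/T_H = -0.2109 kJ/K, +Q_C/T_C = 0.2703 kJ/K.
ΔS_univ = −Q_H/T_H + Q_C/T_C = 0.0594 kJ/K (> 0, since η = 0.273 < η_Carnot = 0.433).

ΔS_univ ≈ 0.0594 kJ/K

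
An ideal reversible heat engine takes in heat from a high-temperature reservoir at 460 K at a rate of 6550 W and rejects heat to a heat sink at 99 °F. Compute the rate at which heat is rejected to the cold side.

Q̇_C ≈ 4420 W

T_C = 99 °F → (99 − 32) × 5/9 = 37.22 °C = 310.37 K.
Since the cycle is reversible, η = 1 − T_C/T_H = 1 − 310.37/460.00 = 0.3253.
For a reversible cycle Q_C/Q_H = T_C/T_H, so Q_C = 6550 × 310.37/460.00 = 4420 W.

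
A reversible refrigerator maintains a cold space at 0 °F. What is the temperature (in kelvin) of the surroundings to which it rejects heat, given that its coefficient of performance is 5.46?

T_C = 0 °F → (0 − 32) × 5/9 = -17.78 °C = 255.37 K.
COP_R = T_C/(T_H − T_C) ⇒ T_H = T_C·(1 + 1/COP_R) = 255.37 × (1 + 1/5.46) = 302.1 K.

T_H ≈ 302.1 K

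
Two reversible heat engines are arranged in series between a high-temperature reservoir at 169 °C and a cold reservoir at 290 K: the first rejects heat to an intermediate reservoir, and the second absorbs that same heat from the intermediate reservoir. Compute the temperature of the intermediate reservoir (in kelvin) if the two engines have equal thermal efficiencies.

T_m ≈ 358.1 K

T_H = 169 °C → 169 + 273.15 = 442.15 K.
Equal efficiencies require 1 − T_m/T_H = 1 − T_C/T_m, i.e. T_m/T_H = T_C/T_m, so T_m = √(T_H·T_C) = √(442.15 × 290.00) = 358.1 K.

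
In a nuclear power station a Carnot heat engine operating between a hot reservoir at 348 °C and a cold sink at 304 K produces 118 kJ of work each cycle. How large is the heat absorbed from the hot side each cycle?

T_H = 348 °C → 348 + 273.15 = 621.15 K.
Carnot efficiency: η = 1 − T_C/T_H = 1 − 304.00/621.15 = 0.5106.
Q_H = W/η = 118/0.5106 = 231.1 kJ.

Q_H ≈ 231.1 kJ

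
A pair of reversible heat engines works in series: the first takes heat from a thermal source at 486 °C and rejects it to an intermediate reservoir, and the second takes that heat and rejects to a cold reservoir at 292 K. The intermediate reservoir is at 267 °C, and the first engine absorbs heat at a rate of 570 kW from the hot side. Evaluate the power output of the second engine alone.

T_H = 486 °C → 486 + 273.15 = 759.15 K.
T_m = 267 °C → 267 + 273.15 = 540.15 K.
Heat entering the second stage: Q_m = Q_H·(T_m/T_H) = 570 × 540.15/759.15 = 405.6 kW.
Second-stage efficiency η₂ = 1 − T_C/T_m = 1 − 292.00/540.15 = 0.4594, so W₂ = η₂·Q_m = 186.3 kW.

Ẇ₂ ≈ 186.3 kW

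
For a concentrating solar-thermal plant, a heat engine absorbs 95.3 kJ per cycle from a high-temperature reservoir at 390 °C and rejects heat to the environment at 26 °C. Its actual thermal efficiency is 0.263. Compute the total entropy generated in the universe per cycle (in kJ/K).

T_H = 390 °C → 390 + 273.15 = 663.15 K.
T_C = 26 °C → 26 + 273.15 = 299.15 K.
W = η·Q_H = 0.263 × 95.3 = 25.06 kJ, so Q_C = Q_H − W = 70.24 kJ.
Reservoir entropy changes: ΔS_H = −Q_H/T_H = −95.3/663.15 = -0.1437 kJ/K and ΔS_C = +Q_C/T_C = 70.24/299.15 = 0.2348 kJ/K.
ΔS_univ = −Q_H/T_H + Q_C/T_C = 0.0911 kJ/K (> 0, since η = 0.263 < η_Carnot = 0.549).

ΔS_univ ≈ 0.0911 kJ/K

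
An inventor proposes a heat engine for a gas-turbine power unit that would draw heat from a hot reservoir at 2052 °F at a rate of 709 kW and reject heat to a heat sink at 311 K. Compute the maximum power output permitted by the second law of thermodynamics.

Ẇ_max ≈ 551 kW

T_H = 2052 °F → (2052 − 32) × 5/9 = 1122.22 °C = 1395.37 K.
The second-law ceiling is the Carnot efficiency, η_max = 1 − T_C/T_H = 1 − 311.00/1395.37 = 0.7771.
W_max = η_max · Q_H = 0.7771 × 709 = 551 kW.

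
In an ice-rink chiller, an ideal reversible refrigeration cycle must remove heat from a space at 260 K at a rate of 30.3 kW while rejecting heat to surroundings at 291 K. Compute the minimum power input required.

COP_R = T_C/(T_H − T_C) = 260.00/31.00 = 8.3871.
W = Q_C/COP_R = 30.3/8.3871 = 3.613 kW.

Ẇ_in ≈ 3.613 kW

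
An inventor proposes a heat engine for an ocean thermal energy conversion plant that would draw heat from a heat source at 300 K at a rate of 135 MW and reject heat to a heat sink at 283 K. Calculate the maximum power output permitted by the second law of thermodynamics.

The second-law ceiling is the Carnot efficiency, η_max = 1 − T_C/T_H = 1 − 283.00/300.00 = 0.0567.
W_max = η_max · Q_H = 0.0567 × 135 = 7.65 MW.

Ẇ_max ≈ 7.65 MW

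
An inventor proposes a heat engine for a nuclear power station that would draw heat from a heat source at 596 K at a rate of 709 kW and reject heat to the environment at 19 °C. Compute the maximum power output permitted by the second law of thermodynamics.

T_C = 19 °C → 19 + 273.15 = 292.15 K.
No engine can exceed the Carnot limit: η_max = 1 − T_C/T_H = 1 − 292.15/596.00 = 0.5098.
W_max = η_max · Q_H = 0.5098 × 709 = 361 kW.

Ẇ_max ≈ 361 kW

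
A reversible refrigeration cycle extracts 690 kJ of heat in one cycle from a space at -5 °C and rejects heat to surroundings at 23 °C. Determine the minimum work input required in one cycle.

T_H = 23 °C → 23 + 273.15 = 296.15 K.
T_C = -5 °C → -5 + 273.15 = 268.15 K.
Carnot COP: COP_R = T_C/(T_H − T_C) = 268.15/28.00 = 9.5768.
W = Q_C/COP_R = 690/9.5768 = 72.0 kJ.

W_in ≈ 72.0 kJ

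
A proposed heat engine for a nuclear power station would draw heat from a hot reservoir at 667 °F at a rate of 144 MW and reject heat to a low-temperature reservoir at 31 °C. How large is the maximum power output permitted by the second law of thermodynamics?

T_H = 667 °F → (667 − 32) × 5/9 = 352.78 °C = 625.93 K.
T_C = 31 °C → 31 + 273.15 = 304.15 K.
The upper bound on efficiency is η_max = 1 − T_C/T_H = 1 − 304.15/625.93 = 0.5141.
W_max = η_max · Q_H = 0.5141 × 144 = 74.0 MW.

Ẇ_max ≈ 74.0 MW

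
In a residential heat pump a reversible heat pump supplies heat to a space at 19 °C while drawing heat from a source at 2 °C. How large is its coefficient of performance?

T_H = 19 °C → 19 + 273.15 = 292.15 K.
T_C = 2 °C → 2 + 273.15 = 275.15 K.
Reversible heating COP: COP_HP = T_H/(T_H − T_C) = 292.15/(292.15 − 275.15) = 17.19.

COP_HP ≈ 17.19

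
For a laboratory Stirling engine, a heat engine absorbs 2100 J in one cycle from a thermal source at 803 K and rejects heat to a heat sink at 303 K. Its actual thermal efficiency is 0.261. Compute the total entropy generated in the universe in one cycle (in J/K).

ΔS_univ ≈ 2.51 J/K

W = η·Q_H = 0.261 × 2100 = 548.1 J, so Q_C = Q_H − W = 1552 J.
Reservoir entropy changes: ΔS_H = −Q_H/T_H = −2100/803.00 = -2.615 J/K and ΔS_C = +Q_C/T_C = 1552/303.00 = 5.122 J/K.
ΔS_univ = −Q_H/T_H + Q_C/T_C = 2.51 J/K (> 0, since η = 0.261 < η_Carnot = 0.623).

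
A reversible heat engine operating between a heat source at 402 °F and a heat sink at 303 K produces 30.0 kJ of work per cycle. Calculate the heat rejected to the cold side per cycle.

T_H = 402 °F → (402 − 32) × 5/9 = 205.56 °C = 478.71 K.
η_rev = 1 − T_C/T_H = 1 − 303.00/478.71 = 0.3670.
Since Q_C/Q_H = T_C/T_H and Q_H = W/η, Q_C = W·T_C/(T_H − T_C) = 30.0 × 303.00/175.71 = 51.73 kJ.

Q_C ≈ 51.73 kJ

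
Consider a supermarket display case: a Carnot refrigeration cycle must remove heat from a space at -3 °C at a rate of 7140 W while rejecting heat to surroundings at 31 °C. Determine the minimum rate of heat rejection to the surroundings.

Q̇_H ≈ 8040 W

T_H = 31 °C → 31 + 273.15 = 304.15 K.
T_C = -3 °C → -3 + 273.15 = 270.15 K.
For a reversible cycle Q_H/Q_C = T_H/T_C, so Q_H = Q_C·T_H/T_C = 7140 × 304.15/270.15 = 8040 W.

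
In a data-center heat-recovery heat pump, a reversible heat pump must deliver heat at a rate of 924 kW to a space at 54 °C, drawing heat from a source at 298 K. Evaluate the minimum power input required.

Ẇ_in ≈ 82.3 kW

T_H = 54 °C → 54 + 273.15 = 327.15 K.
For a reversible heat pump, COP_HP = T_H/(T_H − T_C) = 327.15/29.15 = 11.2230.
W = Q_H/COP_HP = 924/11.2230 = 82.3 kW.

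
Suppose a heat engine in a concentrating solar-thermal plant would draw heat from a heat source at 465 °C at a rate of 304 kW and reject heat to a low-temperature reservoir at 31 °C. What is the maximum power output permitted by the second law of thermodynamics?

T_H = 465 °C → 465 + 273.15 = 738.15 K.
T_C = 31 °C → 31 + 273.15 = 304.15 K.
By the Carnot theorem, η_max = 1 − T_C/T_H = 1 − 304.15/738.15 = 0.5880.
W_max = η_max · Q_H = 0.5880 × 304 = 179 kW.

Ẇ_max ≈ 179 kW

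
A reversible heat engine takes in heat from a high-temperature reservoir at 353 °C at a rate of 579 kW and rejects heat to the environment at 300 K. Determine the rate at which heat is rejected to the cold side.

Q̇_C ≈ 277.4 kW

T_H = 353 °C → 353 + 273.15 = 626.15 K.
The Carnot efficiency is η = 1 − T_C/T_H = 1 − 300.00/626.15 = 0.5209.
For a reversible cycle Q_C/Q_H = T_C/T_H, so Q_C = 579 × 300.00/626.15 = 277.4 kW.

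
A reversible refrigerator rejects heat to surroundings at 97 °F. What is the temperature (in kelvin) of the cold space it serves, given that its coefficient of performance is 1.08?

T_C ≈ 161 K

T_H = 97 °F → (97 − 32) × 5/9 = 36.11 °C = 309.26 K.
COP_R = T_C/(T_H − T_C) ⇒ T_C = T_H·COP_R/(1 + COP_R) = 309.26 × 1.08/(1 + 1.08) = 161 K.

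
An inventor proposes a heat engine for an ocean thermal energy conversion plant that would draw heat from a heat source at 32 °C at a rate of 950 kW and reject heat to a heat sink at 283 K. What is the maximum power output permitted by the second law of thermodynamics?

Ẇ_max ≈ 69.0 kW

T_H = 32 °C → 32 + 273.15 = 305.15 K.
No engine can exceed the Carnot limit: η_max = 1 − T_C/T_H = 1 − 283.00/305.15 = 0.0726.
W_max = η_max · Q_H = 0.0726 × 950 = 69.0 kW.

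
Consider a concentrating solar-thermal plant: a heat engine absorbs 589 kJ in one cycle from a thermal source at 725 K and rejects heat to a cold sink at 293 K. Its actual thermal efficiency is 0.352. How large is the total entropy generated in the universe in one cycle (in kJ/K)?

ΔS_univ ≈ 0.490 kJ/K

W = η·Q_H = 0.352 × 589 = 207.3 kJ, so Q_C = Q_H − W = 381.7 kJ.
Entropy balance on the reservoirs: −Q_H/T_H = -0.8124 kJ/K, +Q_C/T_C = 1.303 kJ/K.
ΔS_univ = −Q_H/T_H + Q_C/T_C = 0.490 kJ/K (> 0, since η = 0.352 < η_Carnot = 0.596).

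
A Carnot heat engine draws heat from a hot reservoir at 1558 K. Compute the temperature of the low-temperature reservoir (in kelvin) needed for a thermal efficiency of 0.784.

From η = 1 − T_C/T_H, T_C = T_H·(1 − η) = 1558.00 × (1 − 0.784) = 336.5 K.

T_C ≈ 336.5 K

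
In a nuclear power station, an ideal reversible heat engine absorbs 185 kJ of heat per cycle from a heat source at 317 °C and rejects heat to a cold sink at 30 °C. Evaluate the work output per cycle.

W ≈ 89.97 kJ

T_H = 317 °C → 317 + 273.15 = 590.15 K.
T_C = 30 °C → 30 + 273.15 = 303.15 K.
η_rev = 1 − T_C/T_H = 1 − 303.15/590.15 = 0.4863.
W = η·Q_H = 0.4863 × 185 = 89.97 kJ.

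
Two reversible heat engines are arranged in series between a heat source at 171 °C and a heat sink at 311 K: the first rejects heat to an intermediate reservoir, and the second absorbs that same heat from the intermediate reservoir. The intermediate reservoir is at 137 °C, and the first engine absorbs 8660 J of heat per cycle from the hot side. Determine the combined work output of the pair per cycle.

W_total ≈ 2596 J

T_H = 171 °C → 171 + 273.15 = 444.15 K.
Two reversible stages in series are equivalent to a single Carnot engine between T_H and T_C, so η_total = 1 − T_C/T_H = 1 − 311.00/444.15 = 0.2998.
W_total = η_total · Q_H = 0.2998 × 8660 = 2596 J.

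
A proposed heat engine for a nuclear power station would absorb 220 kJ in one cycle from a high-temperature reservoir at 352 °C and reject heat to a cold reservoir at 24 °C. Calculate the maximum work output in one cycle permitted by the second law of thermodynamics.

T_H = 352 °C → 352 + 273.15 = 625.15 K.
T_C = 24 °C → 24 + 273.15 = 297.15 K.
By the Carnot theorem, η_max = 1 − T_C/T_H = 1 − 297.15/625.15 = 0.5247.
W_max = η_max · Q_H = 0.5247 × 220 = 115 kJ.

W_max ≈ 115 kJ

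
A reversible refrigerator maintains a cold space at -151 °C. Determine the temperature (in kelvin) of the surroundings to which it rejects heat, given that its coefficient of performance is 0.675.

T_C = -151 °C → -151 + 273.15 = 122.15 K.
COP_R = T_C/(T_H − T_C) ⇒ T_H = T_C·(1 + 1/COP_R) = 122.15 × (1 + 1/0.675) = 303.1 K.

T_H ≈ 303.1 K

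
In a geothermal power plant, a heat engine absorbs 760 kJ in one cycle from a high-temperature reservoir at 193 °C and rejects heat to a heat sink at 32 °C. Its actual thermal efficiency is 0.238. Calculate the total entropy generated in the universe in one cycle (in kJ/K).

T_H = 193 °C → 193 + 273.15 = 466.15 K.
T_C = 32 °C → 32 + 273.15 = 305.15 K.
W = η·Q_H = 0.238 × 760 = 180.9 kJ, so Q_C = Q_H − W = 579.1 kJ.
The hot reservoir loses entropy Q_H/T_H = 760/466.15 = 1.630 kJ/K; the cold reservoir gains Q_C/T_C = 579.1/305.15 = 1.898 kJ/K.
ΔS_univ = −Q_H/T_H + Q_C/T_C = 0.2674 kJ/K (> 0, since η = 0.238 < η_Carnot = 0.345).

ΔS_univ ≈ 0.2674 kJ/K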